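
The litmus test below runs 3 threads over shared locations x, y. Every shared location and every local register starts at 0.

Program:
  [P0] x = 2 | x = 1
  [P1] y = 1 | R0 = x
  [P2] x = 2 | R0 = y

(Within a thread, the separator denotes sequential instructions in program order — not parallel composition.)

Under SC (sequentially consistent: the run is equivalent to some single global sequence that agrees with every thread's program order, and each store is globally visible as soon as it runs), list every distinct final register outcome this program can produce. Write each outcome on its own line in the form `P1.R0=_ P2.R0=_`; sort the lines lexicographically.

P1.R0=0 P2.R0=1
P1.R0=1 P2.R0=0
P1.R0=1 P2.R0=1
P1.R0=2 P2.R0=0
P1.R0=2 P2.R0=1

outcome vector order: (P1.R0,P2.R0)
|SC outcomes| = 5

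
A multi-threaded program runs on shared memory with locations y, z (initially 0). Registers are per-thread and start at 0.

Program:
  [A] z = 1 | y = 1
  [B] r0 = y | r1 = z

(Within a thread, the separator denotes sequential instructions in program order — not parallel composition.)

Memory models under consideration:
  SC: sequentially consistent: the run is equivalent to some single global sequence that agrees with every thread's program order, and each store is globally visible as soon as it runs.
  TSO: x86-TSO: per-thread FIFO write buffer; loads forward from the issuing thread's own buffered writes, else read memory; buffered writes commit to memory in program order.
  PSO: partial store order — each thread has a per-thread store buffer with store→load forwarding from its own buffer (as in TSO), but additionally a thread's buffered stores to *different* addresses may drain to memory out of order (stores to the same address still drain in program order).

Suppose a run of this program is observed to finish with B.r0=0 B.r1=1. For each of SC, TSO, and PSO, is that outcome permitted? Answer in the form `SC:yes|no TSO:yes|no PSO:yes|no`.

SC:yes TSO:yes PSO:yes

outcome vector order: (B.r0,B.r1)
under SC → 00 01 11
under TSO → 00 01 11
under PSO → 00 01 10 11
target 01 ∈ {SC,TSO,PSO}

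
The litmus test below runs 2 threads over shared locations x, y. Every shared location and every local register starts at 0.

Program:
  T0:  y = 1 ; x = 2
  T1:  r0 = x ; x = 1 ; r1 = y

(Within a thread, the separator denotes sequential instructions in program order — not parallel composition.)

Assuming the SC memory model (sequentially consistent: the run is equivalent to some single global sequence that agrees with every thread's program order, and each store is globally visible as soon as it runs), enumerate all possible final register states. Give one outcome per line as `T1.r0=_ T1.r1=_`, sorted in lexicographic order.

T1.r0=0 T1.r1=0
T1.r0=0 T1.r1=1
T1.r0=2 T1.r1=1

outcome vector order: (T1.r0,T1.r1)
|SC outcomes| = 3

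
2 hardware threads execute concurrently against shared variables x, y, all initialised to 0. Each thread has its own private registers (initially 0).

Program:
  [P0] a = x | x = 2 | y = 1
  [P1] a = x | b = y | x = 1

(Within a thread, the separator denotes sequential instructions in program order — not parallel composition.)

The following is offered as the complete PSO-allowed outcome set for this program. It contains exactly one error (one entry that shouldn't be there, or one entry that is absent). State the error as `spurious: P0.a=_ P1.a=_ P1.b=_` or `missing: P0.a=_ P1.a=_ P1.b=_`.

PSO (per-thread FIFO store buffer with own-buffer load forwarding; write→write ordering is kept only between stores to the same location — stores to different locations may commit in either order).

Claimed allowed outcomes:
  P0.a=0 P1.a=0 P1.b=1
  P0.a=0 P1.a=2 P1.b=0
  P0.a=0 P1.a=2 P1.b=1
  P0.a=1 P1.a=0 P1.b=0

missing: P0.a=0 P1.a=0 P1.b=0

outcome vector order: (P0.a,P1.a,P1.b)
under PSO → (0,0,0); (0,0,1); (0,2,0); (0,2,1); (1,0,0)
PSO∖claimed = {(0,0,0)}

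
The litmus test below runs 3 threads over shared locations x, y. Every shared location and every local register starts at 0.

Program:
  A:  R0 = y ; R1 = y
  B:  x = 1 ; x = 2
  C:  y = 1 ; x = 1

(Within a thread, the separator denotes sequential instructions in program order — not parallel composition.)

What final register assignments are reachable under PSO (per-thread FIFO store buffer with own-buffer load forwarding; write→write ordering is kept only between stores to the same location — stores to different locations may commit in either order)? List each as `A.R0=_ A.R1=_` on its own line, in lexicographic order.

A.R0=0 A.R1=0
A.R0=0 A.R1=1
A.R0=1 A.R1=1

outcome vector order: (A.R0,A.R1)
|PSO outcomes| = 3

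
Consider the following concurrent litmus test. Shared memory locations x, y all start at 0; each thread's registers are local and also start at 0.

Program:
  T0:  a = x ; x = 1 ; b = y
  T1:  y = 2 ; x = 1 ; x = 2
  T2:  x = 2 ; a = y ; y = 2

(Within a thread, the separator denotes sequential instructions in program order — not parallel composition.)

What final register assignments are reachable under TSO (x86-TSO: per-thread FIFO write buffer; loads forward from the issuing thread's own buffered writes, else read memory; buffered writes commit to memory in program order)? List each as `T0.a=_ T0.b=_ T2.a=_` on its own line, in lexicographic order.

outcome vector order: (T0.a,T0.b,T2.a)
|TSO outcomes| = 10

T0.a=0 T0.b=0 T2.a=0
T0.a=0 T0.b=0 T2.a=2
T0.a=0 T0.b=2 T2.a=0
T0.a=0 T0.b=2 T2.a=2
T0.a=1 T0.b=2 T2.a=0
T0.a=1 T0.b=2 T2.a=2
T0.a=2 T0.b=0 T2.a=0
T0.a=2 T0.b=0 T2.a=2
T0.a=2 T0.b=2 T2.a=0
T0.a=2 T0.b=2 T2.a=2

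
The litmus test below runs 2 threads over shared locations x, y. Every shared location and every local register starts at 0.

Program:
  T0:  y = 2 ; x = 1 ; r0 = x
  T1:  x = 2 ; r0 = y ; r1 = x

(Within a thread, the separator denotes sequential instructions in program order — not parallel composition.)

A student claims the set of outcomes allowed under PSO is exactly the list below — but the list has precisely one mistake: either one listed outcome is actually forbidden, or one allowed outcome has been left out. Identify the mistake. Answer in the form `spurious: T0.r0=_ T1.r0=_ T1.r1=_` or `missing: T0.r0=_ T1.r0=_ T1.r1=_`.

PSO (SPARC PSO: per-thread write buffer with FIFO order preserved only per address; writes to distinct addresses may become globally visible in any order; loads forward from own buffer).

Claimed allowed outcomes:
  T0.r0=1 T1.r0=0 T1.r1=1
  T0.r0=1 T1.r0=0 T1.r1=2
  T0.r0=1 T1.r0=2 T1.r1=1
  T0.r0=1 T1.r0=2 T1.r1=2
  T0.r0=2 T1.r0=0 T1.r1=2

missing: T0.r0=2 T1.r0=2 T1.r1=2

outcome vector order: (T0.r0,T1.r0,T1.r1)
PSO: 6 outcomes — {(1,0,1); (1,0,2); (1,2,1); (1,2,2); (2,0,2); (2,2,2)}
PSO∖claimed = {(2,2,2)}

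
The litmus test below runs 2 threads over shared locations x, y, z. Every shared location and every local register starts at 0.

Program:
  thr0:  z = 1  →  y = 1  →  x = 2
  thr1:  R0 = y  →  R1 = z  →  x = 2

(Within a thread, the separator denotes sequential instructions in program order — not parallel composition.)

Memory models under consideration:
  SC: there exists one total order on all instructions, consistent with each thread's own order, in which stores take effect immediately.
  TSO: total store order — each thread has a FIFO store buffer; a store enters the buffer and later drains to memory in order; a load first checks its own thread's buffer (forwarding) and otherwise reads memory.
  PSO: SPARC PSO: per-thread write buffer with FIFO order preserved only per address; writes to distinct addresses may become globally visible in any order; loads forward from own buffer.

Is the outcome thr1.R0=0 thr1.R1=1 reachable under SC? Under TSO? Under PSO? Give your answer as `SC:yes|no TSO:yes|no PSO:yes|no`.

outcome vector order: (thr1.R0,thr1.R1)
[SC] allowed = {(0,0); (0,1); (1,1)}
[TSO] allowed = {(0,0); (0,1); (1,1)}
[PSO] allowed = {(0,0); (0,1); (1,0); (1,1)}
target (0,1) ∈ {SC,TSO,PSO}

SC:yes TSO:yes PSO:yes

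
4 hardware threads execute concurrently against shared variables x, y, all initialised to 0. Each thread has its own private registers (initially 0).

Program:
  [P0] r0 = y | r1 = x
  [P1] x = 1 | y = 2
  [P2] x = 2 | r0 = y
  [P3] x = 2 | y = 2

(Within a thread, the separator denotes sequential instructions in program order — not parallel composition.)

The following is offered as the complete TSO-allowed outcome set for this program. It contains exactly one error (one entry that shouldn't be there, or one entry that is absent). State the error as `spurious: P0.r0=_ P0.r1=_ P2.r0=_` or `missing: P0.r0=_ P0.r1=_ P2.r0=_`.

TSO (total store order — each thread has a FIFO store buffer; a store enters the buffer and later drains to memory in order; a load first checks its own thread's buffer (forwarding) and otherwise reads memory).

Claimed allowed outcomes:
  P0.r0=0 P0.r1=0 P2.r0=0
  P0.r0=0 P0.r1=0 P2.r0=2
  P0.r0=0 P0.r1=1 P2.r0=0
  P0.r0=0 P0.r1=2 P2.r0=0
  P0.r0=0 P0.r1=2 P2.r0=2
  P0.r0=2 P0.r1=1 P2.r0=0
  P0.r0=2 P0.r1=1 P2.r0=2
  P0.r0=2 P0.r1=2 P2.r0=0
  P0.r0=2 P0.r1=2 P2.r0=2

outcome vector order: (P0.r0,P0.r1,P2.r0)
under TSO → 000; 002; 010; 012; 020; 022; 210; 212; 220; 222
TSO∖claimed = {012}

missing: P0.r0=0 P0.r1=1 P2.r0=2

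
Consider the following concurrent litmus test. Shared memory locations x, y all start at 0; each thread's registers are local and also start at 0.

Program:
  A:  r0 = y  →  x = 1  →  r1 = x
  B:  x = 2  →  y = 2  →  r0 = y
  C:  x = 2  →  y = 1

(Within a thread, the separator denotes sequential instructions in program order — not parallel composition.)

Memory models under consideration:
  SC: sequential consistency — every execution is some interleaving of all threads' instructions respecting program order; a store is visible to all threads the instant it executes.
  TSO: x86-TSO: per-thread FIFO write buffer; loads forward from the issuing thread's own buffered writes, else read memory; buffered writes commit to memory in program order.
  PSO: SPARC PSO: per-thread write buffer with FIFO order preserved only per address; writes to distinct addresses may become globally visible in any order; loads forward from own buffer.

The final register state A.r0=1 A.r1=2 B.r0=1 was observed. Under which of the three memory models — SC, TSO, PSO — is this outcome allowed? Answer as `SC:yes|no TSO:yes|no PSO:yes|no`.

SC:no TSO:no PSO:yes

outcome vector order: (A.r0,A.r1,B.r0)
SC: 11 outcomes — {(0,1,1) (0,1,2) (0,2,1) (0,2,2) (1,1,1) (1,1,2) (1,2,2) (2,1,1) (2,1,2) (2,2,1) (2,2,2)}
TSO: 11 outcomes — {(0,1,1) (0,1,2) (0,2,1) (0,2,2) (1,1,1) (1,1,2) (1,2,2) (2,1,1) (2,1,2) (2,2,1) (2,2,2)}
PSO: 12 outcomes — {(0,1,1) (0,1,2) (0,2,1) (0,2,2) (1,1,1) (1,1,2) (1,2,1) (1,2,2) (2,1,1) (2,1,2) (2,2,1) (2,2,2)}
target (1,2,1) ∈ {PSO}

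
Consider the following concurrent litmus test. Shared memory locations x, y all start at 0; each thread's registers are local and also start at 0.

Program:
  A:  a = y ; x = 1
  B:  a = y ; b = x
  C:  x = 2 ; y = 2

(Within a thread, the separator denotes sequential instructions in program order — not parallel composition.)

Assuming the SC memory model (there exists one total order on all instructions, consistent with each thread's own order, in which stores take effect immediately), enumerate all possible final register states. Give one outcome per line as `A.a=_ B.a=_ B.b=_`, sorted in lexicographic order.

A.a=0 B.a=0 B.b=0
A.a=0 B.a=0 B.b=1
A.a=0 B.a=0 B.b=2
A.a=0 B.a=2 B.b=1
A.a=0 B.a=2 B.b=2
A.a=2 B.a=0 B.b=0
A.a=2 B.a=0 B.b=1
A.a=2 B.a=0 B.b=2
A.a=2 B.a=2 B.b=1
A.a=2 B.a=2 B.b=2

outcome vector order: (A.a,B.a,B.b)
|SC outcomes| = 10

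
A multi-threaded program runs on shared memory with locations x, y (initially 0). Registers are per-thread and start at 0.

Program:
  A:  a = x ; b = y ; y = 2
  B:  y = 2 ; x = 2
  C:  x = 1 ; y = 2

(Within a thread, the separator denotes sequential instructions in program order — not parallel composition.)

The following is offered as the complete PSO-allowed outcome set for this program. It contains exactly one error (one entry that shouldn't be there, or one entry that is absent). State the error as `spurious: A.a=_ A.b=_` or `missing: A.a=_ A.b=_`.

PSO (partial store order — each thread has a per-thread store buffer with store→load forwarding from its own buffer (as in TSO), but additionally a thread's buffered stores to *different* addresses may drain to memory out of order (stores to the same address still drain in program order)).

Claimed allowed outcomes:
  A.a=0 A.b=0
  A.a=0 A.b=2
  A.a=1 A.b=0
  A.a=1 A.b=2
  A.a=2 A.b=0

missing: A.a=2 A.b=2

outcome vector order: (A.a,A.b)
[PSO] allowed = {0/0, 0/2, 1/0, 1/2, 2/0, 2/2}
PSO∖claimed = {2/2}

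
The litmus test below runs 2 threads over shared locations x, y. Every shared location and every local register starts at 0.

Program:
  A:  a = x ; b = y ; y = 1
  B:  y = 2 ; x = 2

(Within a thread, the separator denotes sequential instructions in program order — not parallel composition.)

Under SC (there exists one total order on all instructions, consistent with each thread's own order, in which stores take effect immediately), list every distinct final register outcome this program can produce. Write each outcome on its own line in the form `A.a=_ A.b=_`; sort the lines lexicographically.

outcome vector order: (A.a,A.b)
|SC outcomes| = 3

A.a=0 A.b=0
A.a=0 A.b=2
A.a=2 A.b=2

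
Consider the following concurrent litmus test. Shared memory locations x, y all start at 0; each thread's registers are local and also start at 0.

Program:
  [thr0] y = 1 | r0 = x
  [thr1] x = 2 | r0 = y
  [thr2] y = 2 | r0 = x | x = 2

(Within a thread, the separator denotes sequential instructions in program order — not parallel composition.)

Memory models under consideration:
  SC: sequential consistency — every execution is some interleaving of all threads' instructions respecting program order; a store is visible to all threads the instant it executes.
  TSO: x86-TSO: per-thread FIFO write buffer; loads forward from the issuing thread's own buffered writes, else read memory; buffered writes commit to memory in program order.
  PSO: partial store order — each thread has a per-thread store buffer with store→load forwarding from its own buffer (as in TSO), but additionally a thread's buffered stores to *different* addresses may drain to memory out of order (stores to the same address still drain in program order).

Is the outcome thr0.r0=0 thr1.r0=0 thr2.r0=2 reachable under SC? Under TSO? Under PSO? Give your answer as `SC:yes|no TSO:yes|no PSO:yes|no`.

SC:no TSO:yes PSO:yes

outcome vector order: (thr0.r0,thr1.r0,thr2.r0)
SC: 9 outcomes — {010, 012, 020, 022, 202, 210, 212, 220, 222}
TSO: 12 outcomes — {000, 002, 010, 012, 020, 022, 200, 202, 210, 212, 220, 222}
PSO: 12 outcomes — {000, 002, 010, 012, 020, 022, 200, 202, 210, 212, 220, 222}
target 002 ∈ {TSO,PSO}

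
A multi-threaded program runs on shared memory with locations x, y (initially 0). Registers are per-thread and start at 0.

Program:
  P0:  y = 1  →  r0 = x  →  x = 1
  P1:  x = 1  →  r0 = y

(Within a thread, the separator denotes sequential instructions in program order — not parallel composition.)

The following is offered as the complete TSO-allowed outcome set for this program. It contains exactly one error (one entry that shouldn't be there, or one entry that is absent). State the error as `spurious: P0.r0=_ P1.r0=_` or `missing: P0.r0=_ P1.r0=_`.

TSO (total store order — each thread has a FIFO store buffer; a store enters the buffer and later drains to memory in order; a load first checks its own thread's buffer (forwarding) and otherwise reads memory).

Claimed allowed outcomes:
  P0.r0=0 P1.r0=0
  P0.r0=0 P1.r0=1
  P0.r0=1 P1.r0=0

missing: P0.r0=1 P1.r0=1

outcome vector order: (P0.r0,P1.r0)
under TSO → 0/0; 0/1; 1/0; 1/1
TSO∖claimed = {1/1}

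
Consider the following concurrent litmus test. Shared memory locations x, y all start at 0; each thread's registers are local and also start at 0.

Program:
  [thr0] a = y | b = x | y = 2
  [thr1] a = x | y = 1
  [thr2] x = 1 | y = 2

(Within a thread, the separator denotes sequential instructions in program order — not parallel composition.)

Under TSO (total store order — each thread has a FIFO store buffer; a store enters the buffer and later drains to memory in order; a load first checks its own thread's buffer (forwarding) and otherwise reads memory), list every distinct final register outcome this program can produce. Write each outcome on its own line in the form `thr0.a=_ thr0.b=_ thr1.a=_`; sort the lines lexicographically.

outcome vector order: (thr0.a,thr0.b,thr1.a)
|TSO outcomes| = 9

thr0.a=0 thr0.b=0 thr1.a=0
thr0.a=0 thr0.b=0 thr1.a=1
thr0.a=0 thr0.b=1 thr1.a=0
thr0.a=0 thr0.b=1 thr1.a=1
thr0.a=1 thr0.b=0 thr1.a=0
thr0.a=1 thr0.b=1 thr1.a=0
thr0.a=1 thr0.b=1 thr1.a=1
thr0.a=2 thr0.b=1 thr1.a=0
thr0.a=2 thr0.b=1 thr1.a=1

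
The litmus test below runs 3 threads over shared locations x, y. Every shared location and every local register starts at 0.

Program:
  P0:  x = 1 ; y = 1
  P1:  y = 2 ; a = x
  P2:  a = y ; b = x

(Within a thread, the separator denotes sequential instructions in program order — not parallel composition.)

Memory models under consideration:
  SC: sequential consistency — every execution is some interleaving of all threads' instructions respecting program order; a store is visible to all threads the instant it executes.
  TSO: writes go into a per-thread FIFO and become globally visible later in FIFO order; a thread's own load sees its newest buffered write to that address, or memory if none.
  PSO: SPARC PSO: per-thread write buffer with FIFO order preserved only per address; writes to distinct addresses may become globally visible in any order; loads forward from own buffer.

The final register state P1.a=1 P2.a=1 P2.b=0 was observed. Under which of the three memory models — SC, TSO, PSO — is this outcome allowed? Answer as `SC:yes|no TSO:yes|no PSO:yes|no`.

outcome vector order: (P1.a,P2.a,P2.b)
SC (10): (0,0,0), (0,0,1), (0,1,1), (0,2,0), (0,2,1), (1,0,0), (1,0,1), (1,1,1), (1,2,0), (1,2,1)
TSO (10): (0,0,0), (0,0,1), (0,1,1), (0,2,0), (0,2,1), (1,0,0), (1,0,1), (1,1,1), (1,2,0), (1,2,1)
PSO (12): (0,0,0), (0,0,1), (0,1,0), (0,1,1), (0,2,0), (0,2,1), (1,0,0), (1,0,1), (1,1,0), (1,1,1), (1,2,0), (1,2,1)
target (1,1,0) ∈ {PSO}

SC:no TSO:no PSO:yes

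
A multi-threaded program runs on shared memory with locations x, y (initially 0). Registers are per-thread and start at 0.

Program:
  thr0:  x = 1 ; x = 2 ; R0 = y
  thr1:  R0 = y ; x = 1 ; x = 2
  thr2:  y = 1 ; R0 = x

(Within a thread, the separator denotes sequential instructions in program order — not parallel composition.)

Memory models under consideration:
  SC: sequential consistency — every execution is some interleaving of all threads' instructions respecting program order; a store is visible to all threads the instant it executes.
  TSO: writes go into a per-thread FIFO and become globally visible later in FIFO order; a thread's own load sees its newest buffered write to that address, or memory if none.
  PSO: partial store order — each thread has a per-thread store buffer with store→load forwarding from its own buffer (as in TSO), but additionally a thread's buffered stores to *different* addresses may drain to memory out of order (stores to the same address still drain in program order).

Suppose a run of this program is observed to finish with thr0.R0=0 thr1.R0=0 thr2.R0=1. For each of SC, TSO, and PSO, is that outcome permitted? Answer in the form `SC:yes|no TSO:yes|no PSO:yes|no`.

SC:yes TSO:yes PSO:yes

outcome vector order: (thr0.R0,thr1.R0,thr2.R0)
[SC] allowed = {001, 002, 011, 012, 100, 101, 102, 110, 111, 112}
[TSO] allowed = {000, 001, 002, 010, 011, 012, 100, 101, 102, 110, 111, 112}
[PSO] allowed = {000, 001, 002, 010, 011, 012, 100, 101, 102, 110, 111, 112}
target 001 ∈ {SC,TSO,PSO}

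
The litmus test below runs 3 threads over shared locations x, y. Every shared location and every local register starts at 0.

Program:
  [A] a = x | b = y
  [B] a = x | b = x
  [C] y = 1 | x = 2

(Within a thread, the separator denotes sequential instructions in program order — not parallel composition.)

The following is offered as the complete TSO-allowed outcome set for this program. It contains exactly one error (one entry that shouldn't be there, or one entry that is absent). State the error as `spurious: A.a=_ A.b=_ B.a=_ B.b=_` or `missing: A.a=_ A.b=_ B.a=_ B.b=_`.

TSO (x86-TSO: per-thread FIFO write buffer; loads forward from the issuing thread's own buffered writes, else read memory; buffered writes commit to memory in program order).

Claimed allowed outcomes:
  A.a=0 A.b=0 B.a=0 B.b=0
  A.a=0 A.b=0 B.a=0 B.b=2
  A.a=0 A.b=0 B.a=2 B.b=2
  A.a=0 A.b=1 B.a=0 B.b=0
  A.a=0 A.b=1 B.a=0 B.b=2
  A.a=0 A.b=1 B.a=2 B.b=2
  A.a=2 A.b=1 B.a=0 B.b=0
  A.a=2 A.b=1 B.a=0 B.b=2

missing: A.a=2 A.b=1 B.a=2 B.b=2

outcome vector order: (A.a,A.b,B.a,B.b)
[TSO] allowed = {0000 0002 0022 0100 0102 0122 2100 2102 2122}
TSO∖claimed = {2122}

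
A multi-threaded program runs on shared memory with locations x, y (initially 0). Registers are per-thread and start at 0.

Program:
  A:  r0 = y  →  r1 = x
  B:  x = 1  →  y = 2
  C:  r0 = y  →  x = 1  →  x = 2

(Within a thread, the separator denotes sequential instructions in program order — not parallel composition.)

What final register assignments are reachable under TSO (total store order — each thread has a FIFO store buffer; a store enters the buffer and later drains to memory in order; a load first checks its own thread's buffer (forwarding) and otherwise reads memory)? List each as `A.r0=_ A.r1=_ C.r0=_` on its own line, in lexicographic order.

outcome vector order: (A.r0,A.r1,C.r0)
|TSO outcomes| = 10

A.r0=0 A.r1=0 C.r0=0
A.r0=0 A.r1=0 C.r0=2
A.r0=0 A.r1=1 C.r0=0
A.r0=0 A.r1=1 C.r0=2
A.r0=0 A.r1=2 C.r0=0
A.r0=0 A.r1=2 C.r0=2
A.r0=2 A.r1=1 C.r0=0
A.r0=2 A.r1=1 C.r0=2
A.r0=2 A.r1=2 C.r0=0
A.r0=2 A.r1=2 C.r0=2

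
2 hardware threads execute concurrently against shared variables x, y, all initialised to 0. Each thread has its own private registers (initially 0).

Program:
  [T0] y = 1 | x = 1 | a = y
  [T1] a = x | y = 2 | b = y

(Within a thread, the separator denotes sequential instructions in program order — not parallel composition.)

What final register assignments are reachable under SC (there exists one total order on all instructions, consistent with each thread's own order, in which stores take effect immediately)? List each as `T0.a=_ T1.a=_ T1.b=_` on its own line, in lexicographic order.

T0.a=1 T1.a=0 T1.b=1
T0.a=1 T1.a=0 T1.b=2
T0.a=1 T1.a=1 T1.b=2
T0.a=2 T1.a=0 T1.b=2
T0.a=2 T1.a=1 T1.b=2

outcome vector order: (T0.a,T1.a,T1.b)
|SC outcomes| = 5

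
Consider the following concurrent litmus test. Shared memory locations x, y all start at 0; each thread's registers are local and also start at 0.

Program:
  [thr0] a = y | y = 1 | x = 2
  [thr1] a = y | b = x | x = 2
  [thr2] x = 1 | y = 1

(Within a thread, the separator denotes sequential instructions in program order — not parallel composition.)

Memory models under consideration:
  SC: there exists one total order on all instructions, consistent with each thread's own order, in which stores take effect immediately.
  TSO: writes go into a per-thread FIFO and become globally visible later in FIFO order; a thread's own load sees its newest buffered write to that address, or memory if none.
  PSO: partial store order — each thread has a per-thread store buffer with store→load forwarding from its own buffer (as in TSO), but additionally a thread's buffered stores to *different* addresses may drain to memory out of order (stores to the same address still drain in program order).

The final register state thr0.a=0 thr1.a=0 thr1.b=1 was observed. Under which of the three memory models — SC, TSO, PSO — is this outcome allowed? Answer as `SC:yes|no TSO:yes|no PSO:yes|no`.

SC:yes TSO:yes PSO:yes

outcome vector order: (thr0.a,thr1.a,thr1.b)
[SC] allowed = {<0 0 0> <0 0 1> <0 0 2> <0 1 0> <0 1 1> <0 1 2> <1 0 0> <1 0 1> <1 0 2> <1 1 1> <1 1 2>}
[TSO] allowed = {<0 0 0> <0 0 1> <0 0 2> <0 1 0> <0 1 1> <0 1 2> <1 0 0> <1 0 1> <1 0 2> <1 1 1> <1 1 2>}
[PSO] allowed = {<0 0 0> <0 0 1> <0 0 2> <0 1 0> <0 1 1> <0 1 2> <1 0 0> <1 0 1> <1 0 2> <1 1 0> <1 1 1> <1 1 2>}
target <0 0 1> ∈ {SC,TSO,PSO}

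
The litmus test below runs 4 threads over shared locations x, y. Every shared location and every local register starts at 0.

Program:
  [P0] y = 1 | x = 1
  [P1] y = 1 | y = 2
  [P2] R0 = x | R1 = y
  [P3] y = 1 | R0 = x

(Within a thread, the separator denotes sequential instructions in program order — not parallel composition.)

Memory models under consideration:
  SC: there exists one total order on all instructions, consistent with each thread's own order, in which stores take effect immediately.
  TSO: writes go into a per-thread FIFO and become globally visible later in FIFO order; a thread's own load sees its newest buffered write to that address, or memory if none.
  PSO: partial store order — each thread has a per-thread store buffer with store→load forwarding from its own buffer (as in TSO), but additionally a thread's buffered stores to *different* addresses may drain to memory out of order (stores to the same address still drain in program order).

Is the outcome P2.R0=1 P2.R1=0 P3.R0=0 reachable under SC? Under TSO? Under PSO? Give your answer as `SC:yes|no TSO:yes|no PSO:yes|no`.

SC:no TSO:no PSO:yes

outcome vector order: (P2.R0,P2.R1,P3.R0)
SC: 10 outcomes — {000; 001; 010; 011; 020; 021; 110; 111; 120; 121}
TSO: 10 outcomes — {000; 001; 010; 011; 020; 021; 110; 111; 120; 121}
PSO: 12 outcomes — {000; 001; 010; 011; 020; 021; 100; 101; 110; 111; 120; 121}
target 100 ∈ {PSO}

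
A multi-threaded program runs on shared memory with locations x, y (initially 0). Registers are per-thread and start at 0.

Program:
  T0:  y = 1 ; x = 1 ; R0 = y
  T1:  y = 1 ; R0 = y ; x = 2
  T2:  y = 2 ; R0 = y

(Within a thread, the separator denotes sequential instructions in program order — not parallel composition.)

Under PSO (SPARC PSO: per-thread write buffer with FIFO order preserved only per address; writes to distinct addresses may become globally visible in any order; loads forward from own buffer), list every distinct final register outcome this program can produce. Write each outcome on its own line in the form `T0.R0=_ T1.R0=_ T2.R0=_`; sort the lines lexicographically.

T0.R0=1 T1.R0=1 T2.R0=1
T0.R0=1 T1.R0=1 T2.R0=2
T0.R0=1 T1.R0=2 T2.R0=1
T0.R0=1 T1.R0=2 T2.R0=2
T0.R0=2 T1.R0=1 T2.R0=1
T0.R0=2 T1.R0=1 T2.R0=2
T0.R0=2 T1.R0=2 T2.R0=2

outcome vector order: (T0.R0,T1.R0,T2.R0)
|PSO outcomes| = 7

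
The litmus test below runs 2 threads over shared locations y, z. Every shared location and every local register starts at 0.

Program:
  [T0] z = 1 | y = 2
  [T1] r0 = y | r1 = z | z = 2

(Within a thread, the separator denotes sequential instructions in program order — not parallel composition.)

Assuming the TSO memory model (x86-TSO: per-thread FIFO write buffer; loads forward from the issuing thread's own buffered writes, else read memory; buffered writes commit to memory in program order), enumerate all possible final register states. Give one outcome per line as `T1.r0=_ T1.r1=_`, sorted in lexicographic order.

outcome vector order: (T1.r0,T1.r1)
|TSO outcomes| = 3

T1.r0=0 T1.r1=0
T1.r0=0 T1.r1=1
T1.r0=2 T1.r1=1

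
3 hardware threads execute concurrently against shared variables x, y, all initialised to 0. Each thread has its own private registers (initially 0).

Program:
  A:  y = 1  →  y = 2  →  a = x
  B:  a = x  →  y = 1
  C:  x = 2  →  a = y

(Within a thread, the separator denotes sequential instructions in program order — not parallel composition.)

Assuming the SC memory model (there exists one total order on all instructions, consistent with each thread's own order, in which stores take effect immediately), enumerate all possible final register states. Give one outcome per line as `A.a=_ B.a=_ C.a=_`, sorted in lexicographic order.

outcome vector order: (A.a,B.a,C.a)
|SC outcomes| = 10

A.a=0 B.a=0 C.a=1
A.a=0 B.a=0 C.a=2
A.a=0 B.a=2 C.a=1
A.a=0 B.a=2 C.a=2
A.a=2 B.a=0 C.a=0
A.a=2 B.a=0 C.a=1
A.a=2 B.a=0 C.a=2
A.a=2 B.a=2 C.a=0
A.a=2 B.a=2 C.a=1
A.a=2 B.a=2 C.a=2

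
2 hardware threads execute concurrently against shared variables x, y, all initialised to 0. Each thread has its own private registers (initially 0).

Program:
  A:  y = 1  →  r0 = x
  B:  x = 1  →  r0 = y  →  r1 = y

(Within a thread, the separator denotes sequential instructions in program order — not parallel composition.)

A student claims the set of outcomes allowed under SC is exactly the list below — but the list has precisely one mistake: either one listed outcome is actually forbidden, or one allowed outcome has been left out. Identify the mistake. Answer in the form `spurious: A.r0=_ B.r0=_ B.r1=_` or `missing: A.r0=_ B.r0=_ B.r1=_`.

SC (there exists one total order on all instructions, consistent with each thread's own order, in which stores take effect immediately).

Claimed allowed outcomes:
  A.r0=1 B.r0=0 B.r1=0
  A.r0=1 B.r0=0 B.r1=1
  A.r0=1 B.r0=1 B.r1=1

missing: A.r0=0 B.r0=1 B.r1=1

outcome vector order: (A.r0,B.r0,B.r1)
[SC] allowed = {<0 1 1>; <1 0 0>; <1 0 1>; <1 1 1>}
SC∖claimed = {<0 1 1>}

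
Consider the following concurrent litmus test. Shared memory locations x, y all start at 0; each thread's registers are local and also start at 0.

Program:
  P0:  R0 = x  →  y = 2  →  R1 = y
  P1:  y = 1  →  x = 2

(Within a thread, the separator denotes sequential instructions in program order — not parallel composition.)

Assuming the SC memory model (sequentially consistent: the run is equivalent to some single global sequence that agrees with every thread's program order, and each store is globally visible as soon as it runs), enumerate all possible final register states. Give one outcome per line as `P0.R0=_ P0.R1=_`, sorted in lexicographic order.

P0.R0=0 P0.R1=1
P0.R0=0 P0.R1=2
P0.R0=2 P0.R1=2

outcome vector order: (P0.R0,P0.R1)
|SC outcomes| = 3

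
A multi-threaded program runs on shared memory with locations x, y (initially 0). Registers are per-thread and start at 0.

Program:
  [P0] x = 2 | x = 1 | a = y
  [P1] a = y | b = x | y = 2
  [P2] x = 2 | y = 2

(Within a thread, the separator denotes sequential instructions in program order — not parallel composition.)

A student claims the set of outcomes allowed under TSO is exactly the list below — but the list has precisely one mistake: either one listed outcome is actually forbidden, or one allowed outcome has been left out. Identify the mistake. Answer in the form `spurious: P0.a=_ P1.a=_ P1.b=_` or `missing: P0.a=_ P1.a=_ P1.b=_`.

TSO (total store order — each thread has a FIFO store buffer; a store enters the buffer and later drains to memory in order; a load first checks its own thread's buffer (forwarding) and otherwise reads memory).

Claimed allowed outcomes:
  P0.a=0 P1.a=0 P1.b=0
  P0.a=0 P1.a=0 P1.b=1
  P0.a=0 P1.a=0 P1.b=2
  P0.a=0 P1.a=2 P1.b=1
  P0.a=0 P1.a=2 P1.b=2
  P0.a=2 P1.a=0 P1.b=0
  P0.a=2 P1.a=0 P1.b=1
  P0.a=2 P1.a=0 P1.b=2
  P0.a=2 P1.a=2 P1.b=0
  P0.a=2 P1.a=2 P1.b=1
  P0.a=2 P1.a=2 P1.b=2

outcome vector order: (P0.a,P1.a,P1.b)
under TSO → (0,0,0) (0,0,1) (0,0,2) (0,2,1) (0,2,2) (2,0,0) (2,0,1) (2,0,2) (2,2,1) (2,2,2)
claimed∖TSO = {(2,2,0)}

spurious: P0.a=2 P1.a=2 P1.b=0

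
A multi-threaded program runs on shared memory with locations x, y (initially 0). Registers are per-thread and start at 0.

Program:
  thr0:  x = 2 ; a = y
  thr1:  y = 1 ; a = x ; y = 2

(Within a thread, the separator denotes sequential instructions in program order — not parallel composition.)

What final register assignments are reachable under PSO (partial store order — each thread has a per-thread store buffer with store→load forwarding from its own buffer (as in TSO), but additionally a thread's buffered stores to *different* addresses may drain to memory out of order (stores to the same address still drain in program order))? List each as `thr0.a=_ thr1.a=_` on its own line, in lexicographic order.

thr0.a=0 thr1.a=0
thr0.a=0 thr1.a=2
thr0.a=1 thr1.a=0
thr0.a=1 thr1.a=2
thr0.a=2 thr1.a=0
thr0.a=2 thr1.a=2

outcome vector order: (thr0.a,thr1.a)
|PSO outcomes| = 6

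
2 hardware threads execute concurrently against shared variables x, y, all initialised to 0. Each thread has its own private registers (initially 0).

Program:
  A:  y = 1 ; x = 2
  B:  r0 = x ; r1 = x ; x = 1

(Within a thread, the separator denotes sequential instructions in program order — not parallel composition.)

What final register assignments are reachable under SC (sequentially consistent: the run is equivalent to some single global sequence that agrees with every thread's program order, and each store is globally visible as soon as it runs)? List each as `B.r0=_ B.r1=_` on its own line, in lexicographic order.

outcome vector order: (B.r0,B.r1)
|SC outcomes| = 3

B.r0=0 B.r1=0
B.r0=0 B.r1=2
B.r0=2 B.r1=2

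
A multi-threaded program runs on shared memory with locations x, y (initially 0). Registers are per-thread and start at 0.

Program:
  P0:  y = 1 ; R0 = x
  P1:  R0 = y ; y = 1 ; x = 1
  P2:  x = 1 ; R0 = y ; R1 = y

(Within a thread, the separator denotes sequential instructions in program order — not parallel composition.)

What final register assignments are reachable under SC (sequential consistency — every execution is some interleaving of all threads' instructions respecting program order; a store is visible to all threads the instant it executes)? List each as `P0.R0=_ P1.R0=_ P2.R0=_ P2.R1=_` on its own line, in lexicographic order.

P0.R0=0 P1.R0=0 P2.R0=1 P2.R1=1
P0.R0=0 P1.R0=1 P2.R0=1 P2.R1=1
P0.R0=1 P1.R0=0 P2.R0=0 P2.R1=0
P0.R0=1 P1.R0=0 P2.R0=0 P2.R1=1
P0.R0=1 P1.R0=0 P2.R0=1 P2.R1=1
P0.R0=1 P1.R0=1 P2.R0=0 P2.R1=0
P0.R0=1 P1.R0=1 P2.R0=0 P2.R1=1
P0.R0=1 P1.R0=1 P2.R0=1 P2.R1=1

outcome vector order: (P0.R0,P1.R0,P2.R0,P2.R1)
|SC outcomes| = 8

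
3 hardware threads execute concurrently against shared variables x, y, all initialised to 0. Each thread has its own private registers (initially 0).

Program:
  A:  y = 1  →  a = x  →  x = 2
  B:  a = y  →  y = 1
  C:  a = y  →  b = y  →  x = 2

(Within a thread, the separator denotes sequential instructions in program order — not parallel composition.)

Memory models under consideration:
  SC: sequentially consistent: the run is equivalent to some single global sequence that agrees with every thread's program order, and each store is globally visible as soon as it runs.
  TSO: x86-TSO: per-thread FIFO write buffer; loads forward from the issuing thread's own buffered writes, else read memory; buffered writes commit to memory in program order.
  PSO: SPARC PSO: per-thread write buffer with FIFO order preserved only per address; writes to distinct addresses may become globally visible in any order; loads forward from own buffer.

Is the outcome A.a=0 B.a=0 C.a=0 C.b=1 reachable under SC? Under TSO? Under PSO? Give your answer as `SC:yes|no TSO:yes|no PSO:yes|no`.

outcome vector order: (A.a,B.a,C.a,C.b)
[SC] allowed = {0000, 0001, 0011, 0100, 0101, 0111, 2000, 2001, 2011, 2100, 2101, 2111}
[TSO] allowed = {0000, 0001, 0011, 0100, 0101, 0111, 2000, 2001, 2011, 2100, 2101, 2111}
[PSO] allowed = {0000, 0001, 0011, 0100, 0101, 0111, 2000, 2001, 2011, 2100, 2101, 2111}
target 0001 ∈ {SC,TSO,PSO}

SC:yes TSO:yes PSO:yes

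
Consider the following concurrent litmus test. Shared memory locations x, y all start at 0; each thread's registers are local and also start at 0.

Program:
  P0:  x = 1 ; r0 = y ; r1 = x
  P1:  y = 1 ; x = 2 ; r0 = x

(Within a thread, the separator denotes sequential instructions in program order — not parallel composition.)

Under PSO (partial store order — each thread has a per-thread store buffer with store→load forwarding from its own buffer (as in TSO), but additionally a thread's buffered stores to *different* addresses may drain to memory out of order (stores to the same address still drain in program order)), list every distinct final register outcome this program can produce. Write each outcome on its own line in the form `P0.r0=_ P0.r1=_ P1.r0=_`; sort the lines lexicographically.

P0.r0=0 P0.r1=1 P1.r0=1
P0.r0=0 P0.r1=1 P1.r0=2
P0.r0=0 P0.r1=2 P1.r0=2
P0.r0=1 P0.r1=1 P1.r0=1
P0.r0=1 P0.r1=1 P1.r0=2
P0.r0=1 P0.r1=2 P1.r0=2

outcome vector order: (P0.r0,P0.r1,P1.r0)
|PSO outcomes| = 6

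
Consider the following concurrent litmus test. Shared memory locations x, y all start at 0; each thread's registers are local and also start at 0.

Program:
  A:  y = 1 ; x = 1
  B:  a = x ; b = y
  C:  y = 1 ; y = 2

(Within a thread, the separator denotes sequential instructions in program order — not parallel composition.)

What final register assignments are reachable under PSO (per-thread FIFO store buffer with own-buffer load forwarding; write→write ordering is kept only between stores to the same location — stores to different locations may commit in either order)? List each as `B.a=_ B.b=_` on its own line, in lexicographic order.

B.a=0 B.b=0
B.a=0 B.b=1
B.a=0 B.b=2
B.a=1 B.b=0
B.a=1 B.b=1
B.a=1 B.b=2

outcome vector order: (B.a,B.b)
|PSO outcomes| = 6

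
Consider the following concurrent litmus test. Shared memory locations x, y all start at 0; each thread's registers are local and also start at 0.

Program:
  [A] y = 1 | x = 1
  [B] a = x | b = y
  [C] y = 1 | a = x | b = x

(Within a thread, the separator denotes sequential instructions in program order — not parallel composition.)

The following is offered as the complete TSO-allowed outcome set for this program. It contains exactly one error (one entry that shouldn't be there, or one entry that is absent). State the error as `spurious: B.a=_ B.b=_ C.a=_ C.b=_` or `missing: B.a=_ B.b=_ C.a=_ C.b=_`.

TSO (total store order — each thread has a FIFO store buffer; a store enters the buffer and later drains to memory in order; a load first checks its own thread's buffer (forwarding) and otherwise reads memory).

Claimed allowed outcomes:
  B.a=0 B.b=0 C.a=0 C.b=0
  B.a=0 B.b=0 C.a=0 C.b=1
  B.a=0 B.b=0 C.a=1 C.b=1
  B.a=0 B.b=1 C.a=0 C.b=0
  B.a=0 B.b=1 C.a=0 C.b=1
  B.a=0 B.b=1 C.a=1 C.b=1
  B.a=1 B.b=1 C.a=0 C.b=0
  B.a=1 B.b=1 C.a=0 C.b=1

missing: B.a=1 B.b=1 C.a=1 C.b=1

outcome vector order: (B.a,B.b,C.a,C.b)
TSO (9): (0,0,0,0); (0,0,0,1); (0,0,1,1); (0,1,0,0); (0,1,0,1); (0,1,1,1); (1,1,0,0); (1,1,0,1); (1,1,1,1)
TSO∖claimed = {(1,1,1,1)}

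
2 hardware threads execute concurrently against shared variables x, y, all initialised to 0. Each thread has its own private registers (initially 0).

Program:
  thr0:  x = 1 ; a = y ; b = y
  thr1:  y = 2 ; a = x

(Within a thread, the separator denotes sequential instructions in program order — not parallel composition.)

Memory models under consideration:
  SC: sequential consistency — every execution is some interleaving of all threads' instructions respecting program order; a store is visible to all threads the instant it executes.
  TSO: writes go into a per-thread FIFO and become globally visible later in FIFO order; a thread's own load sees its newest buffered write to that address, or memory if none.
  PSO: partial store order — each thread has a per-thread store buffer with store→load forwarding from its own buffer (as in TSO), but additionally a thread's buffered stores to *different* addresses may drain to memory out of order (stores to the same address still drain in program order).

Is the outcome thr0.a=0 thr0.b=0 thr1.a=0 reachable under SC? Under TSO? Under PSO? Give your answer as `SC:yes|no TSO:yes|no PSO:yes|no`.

outcome vector order: (thr0.a,thr0.b,thr1.a)
under SC → <0 0 1> <0 2 1> <2 2 0> <2 2 1>
under TSO → <0 0 0> <0 0 1> <0 2 0> <0 2 1> <2 2 0> <2 2 1>
under PSO → <0 0 0> <0 0 1> <0 2 0> <0 2 1> <2 2 0> <2 2 1>
target <0 0 0> ∈ {TSO,PSO}

SC:no TSO:yes PSO:yes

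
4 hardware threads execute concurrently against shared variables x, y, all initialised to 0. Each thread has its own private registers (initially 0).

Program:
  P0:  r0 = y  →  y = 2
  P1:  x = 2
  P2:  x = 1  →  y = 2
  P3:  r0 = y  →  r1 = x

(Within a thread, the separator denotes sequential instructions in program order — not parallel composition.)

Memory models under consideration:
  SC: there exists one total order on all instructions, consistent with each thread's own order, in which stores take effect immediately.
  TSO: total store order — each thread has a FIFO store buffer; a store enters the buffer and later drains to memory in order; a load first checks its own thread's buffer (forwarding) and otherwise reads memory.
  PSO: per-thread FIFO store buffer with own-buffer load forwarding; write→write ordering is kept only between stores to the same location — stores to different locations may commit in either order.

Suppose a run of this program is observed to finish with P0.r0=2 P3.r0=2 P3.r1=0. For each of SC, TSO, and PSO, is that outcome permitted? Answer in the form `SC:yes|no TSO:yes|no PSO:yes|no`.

outcome vector order: (P0.r0,P3.r0,P3.r1)
[SC] allowed = {0/0/0, 0/0/1, 0/0/2, 0/2/0, 0/2/1, 0/2/2, 2/0/0, 2/0/1, 2/0/2, 2/2/1, 2/2/2}
[TSO] allowed = {0/0/0, 0/0/1, 0/0/2, 0/2/0, 0/2/1, 0/2/2, 2/0/0, 2/0/1, 2/0/2, 2/2/1, 2/2/2}
[PSO] allowed = {0/0/0, 0/0/1, 0/0/2, 0/2/0, 0/2/1, 0/2/2, 2/0/0, 2/0/1, 2/0/2, 2/2/0, 2/2/1, 2/2/2}
target 2/2/0 ∈ {PSO}

SC:no TSO:no PSO:yes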